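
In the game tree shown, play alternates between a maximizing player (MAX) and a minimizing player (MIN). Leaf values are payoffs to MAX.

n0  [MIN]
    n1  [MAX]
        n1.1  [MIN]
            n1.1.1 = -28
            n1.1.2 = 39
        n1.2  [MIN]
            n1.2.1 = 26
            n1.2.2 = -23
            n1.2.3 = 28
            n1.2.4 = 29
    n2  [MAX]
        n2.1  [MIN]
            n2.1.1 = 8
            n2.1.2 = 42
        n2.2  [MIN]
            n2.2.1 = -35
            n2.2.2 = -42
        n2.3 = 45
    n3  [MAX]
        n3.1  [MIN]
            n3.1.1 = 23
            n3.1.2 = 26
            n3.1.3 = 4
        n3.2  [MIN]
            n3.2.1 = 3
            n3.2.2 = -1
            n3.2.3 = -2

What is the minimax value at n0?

-23

n1.1 (MIN): min(-28, 39) = -28
n1.2 (MIN): min(26, -23, 28, 29) = -23
n1 (MAX): max(-28, -23) = -23
n2.1 (MIN): min(8, 42) = 8
n2.2 (MIN): min(-35, -42) = -42
n2 (MAX): max(8, -42, 45) = 45
n3.1 (MIN): min(23, 26, 4) = 4
n3.2 (MIN): min(3, -1, -2) = -2
n3 (MAX): max(4, -2) = 4
n0 (MIN): min(-23, 45, 4) = -23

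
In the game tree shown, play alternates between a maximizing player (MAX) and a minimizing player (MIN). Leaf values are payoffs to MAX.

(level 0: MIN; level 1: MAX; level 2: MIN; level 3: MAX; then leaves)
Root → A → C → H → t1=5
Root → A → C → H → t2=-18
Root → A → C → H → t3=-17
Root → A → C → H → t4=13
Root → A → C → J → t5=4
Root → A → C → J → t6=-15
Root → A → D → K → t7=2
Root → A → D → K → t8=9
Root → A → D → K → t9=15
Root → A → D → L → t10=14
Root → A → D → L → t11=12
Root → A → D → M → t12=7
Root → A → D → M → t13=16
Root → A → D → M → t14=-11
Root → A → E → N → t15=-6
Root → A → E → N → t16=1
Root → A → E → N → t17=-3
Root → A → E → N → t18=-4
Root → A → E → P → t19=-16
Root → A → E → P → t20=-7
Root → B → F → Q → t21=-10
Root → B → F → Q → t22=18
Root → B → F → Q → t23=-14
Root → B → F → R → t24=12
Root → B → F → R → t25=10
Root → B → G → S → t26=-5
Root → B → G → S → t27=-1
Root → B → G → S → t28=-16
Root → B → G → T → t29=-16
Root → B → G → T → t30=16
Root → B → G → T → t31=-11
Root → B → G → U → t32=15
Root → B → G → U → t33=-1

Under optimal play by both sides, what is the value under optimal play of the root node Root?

12

H (MAX): max(5, -18, -17, 13) = 13
J (MAX): max(4, -15) = 4
C (MIN): min(13, 4) = 4
K (MAX): max(2, 9, 15) = 15
L (MAX): max(14, 12) = 14
M (MAX): max(7, 16, -11) = 16
D (MIN): min(15, 14, 16) = 14
N (MAX): max(-6, 1, -3, -4) = 1
P (MAX): max(-16, -7) = -7
E (MIN): min(1, -7) = -7
A (MAX): max(4, 14, -7) = 14
Q (MAX): max(-10, 18, -14) = 18
R (MAX): max(12, 10) = 12
F (MIN): min(18, 12) = 12
S (MAX): max(-5, -1, -16) = -1
T (MAX): max(-16, 16, -11) = 16
U (MAX): max(15, -1) = 15
G (MIN): min(-1, 16, 15) = -1
B (MAX): max(12, -1) = 12
Root (MIN): min(14, 12) = 12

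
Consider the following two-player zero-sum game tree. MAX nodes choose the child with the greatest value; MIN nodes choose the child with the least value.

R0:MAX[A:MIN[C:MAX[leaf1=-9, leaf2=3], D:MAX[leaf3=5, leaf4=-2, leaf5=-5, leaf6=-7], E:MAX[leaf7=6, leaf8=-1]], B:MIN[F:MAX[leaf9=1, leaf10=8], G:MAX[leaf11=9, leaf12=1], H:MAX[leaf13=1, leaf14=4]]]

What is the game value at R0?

4

C (MAX): max(-9, 3) = 3
D (MAX): max(5, -2, -5, -7) = 5
E (MAX): max(6, -1) = 6
A (MIN): min(3, 5, 6) = 3
F (MAX): max(1, 8) = 8
G (MAX): max(9, 1) = 9
H (MAX): max(1, 4) = 4
B (MIN): min(8, 9, 4) = 4
R0 (MAX): max(3, 4) = 4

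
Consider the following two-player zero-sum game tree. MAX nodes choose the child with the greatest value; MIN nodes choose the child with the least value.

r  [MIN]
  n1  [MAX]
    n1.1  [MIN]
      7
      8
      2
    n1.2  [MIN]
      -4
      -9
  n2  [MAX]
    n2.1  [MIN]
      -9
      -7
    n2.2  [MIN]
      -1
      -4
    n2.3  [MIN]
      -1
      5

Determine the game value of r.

-1

n1.1 (MIN): min(7, 8, 2) = 2
n1.2 (MIN): min(-4, -9) = -9
n1 (MAX): max(2, -9) = 2
n2.1 (MIN): min(-9, -7) = -9
n2.2 (MIN): min(-1, -4) = -4
n2.3 (MIN): min(-1, 5) = -1
n2 (MAX): max(-9, -4, -1) = -1
r (MIN): min(2, -1) = -1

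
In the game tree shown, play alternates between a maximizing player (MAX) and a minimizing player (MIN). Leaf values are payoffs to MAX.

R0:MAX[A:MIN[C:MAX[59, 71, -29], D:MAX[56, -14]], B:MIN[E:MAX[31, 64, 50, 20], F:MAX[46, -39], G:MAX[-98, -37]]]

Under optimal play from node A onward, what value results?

56

C (MAX): max(59, 71, -29) = 71
D (MAX): max(56, -14) = 56
A (MIN): min(71, 56) = 56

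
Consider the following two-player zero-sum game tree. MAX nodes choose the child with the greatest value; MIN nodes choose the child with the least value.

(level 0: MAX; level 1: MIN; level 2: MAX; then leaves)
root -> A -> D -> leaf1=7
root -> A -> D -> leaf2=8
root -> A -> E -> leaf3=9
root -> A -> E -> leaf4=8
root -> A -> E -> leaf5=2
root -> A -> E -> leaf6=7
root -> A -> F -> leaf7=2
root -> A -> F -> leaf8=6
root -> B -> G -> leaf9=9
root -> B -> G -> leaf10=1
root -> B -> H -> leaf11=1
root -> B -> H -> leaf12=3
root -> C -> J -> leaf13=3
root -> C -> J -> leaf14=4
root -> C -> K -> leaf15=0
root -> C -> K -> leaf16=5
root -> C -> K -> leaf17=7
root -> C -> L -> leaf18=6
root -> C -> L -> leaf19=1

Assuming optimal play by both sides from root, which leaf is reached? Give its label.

D (MAX): max(7, 8) = 8
E (MAX): max(9, 8, 2, 7) = 9
F (MAX): max(2, 6) = 6
A (MIN): min(8, 9, 6) = 6
G (MAX): max(9, 1) = 9
H (MAX): max(1, 3) = 3
B (MIN): min(9, 3) = 3
J (MAX): max(3, 4) = 4
K (MAX): max(0, 5, 7) = 7
L (MAX): max(6, 1) = 6
C (MIN): min(4, 7, 6) = 4
root (MAX): max(6, 3, 4) = 6
At root, MAX picks A (highest: 6).
At A, MIN picks F (lowest: 6).
At F, MAX picks leaf8 (highest: 6).
Terminal value 6.

leaf8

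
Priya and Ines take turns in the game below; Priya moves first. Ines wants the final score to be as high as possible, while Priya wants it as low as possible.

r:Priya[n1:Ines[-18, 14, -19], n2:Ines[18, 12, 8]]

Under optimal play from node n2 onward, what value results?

18

n2 (Ines): max(18, 12, 8) = 18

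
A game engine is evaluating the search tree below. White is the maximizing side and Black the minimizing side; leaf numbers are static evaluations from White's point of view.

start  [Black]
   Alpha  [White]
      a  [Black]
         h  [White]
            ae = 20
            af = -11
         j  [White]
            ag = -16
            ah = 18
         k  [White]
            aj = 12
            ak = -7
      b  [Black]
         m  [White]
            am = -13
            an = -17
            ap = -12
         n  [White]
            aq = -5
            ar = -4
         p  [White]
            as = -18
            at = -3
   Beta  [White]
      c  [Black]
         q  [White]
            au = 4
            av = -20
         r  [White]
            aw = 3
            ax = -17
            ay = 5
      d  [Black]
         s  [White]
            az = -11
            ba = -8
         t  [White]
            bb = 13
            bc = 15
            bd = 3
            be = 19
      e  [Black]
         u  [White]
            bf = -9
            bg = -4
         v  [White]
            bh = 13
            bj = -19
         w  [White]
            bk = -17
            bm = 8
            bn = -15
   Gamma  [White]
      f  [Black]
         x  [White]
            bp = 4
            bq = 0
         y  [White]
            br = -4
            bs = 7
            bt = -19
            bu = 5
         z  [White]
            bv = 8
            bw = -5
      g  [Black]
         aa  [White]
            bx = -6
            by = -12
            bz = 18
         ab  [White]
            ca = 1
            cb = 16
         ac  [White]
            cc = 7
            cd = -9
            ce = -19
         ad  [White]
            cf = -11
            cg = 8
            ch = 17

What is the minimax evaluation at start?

4

h (White): max(20, -11) = 20
j (White): max(-16, 18) = 18
k (White): max(12, -7) = 12
a (Black): min(20, 18, 12) = 12
m (White): max(-13, -17, -12) = -12
n (White): max(-5, -4) = -4
p (White): max(-18, -3) = -3
b (Black): min(-12, -4, -3) = -12
Alpha (White): max(12, -12) = 12
q (White): max(4, -20) = 4
r (White): max(3, -17, 5) = 5
c (Black): min(4, 5) = 4
s (White): max(-11, -8) = -8
t (White): max(13, 15, 3, 19) = 19
d (Black): min(-8, 19) = -8
u (White): max(-9, -4) = -4
v (White): max(13, -19) = 13
w (White): max(-17, 8, -15) = 8
e (Black): min(-4, 13, 8) = -4
Beta (White): max(4, -8, -4) = 4
x (White): max(4, 0) = 4
y (White): max(-4, 7, -19, 5) = 7
z (White): max(8, -5) = 8
f (Black): min(4, 7, 8) = 4
aa (White): max(-6, -12, 18) = 18
ab (White): max(1, 16) = 16
ac (White): max(7, -9, -19) = 7
ad (White): max(-11, 8, 17) = 17
g (Black): min(18, 16, 7, 17) = 7
Gamma (White): max(4, 7) = 7
start (Black): min(12, 4, 7) = 4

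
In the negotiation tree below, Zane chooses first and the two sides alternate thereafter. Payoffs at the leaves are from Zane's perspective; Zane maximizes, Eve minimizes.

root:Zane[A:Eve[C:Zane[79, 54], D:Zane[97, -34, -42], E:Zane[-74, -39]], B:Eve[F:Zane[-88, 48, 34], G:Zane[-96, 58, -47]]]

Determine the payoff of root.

C (Zane): max(79, 54) = 79
D (Zane): max(97, -34, -42) = 97
E (Zane): max(-74, -39) = -39
A (Eve): min(79, 97, -39) = -39
F (Zane): max(-88, 48, 34) = 48
G (Zane): max(-96, 58, -47) = 58
B (Eve): min(48, 58) = 48
root (Zane): max(-39, 48) = 48

48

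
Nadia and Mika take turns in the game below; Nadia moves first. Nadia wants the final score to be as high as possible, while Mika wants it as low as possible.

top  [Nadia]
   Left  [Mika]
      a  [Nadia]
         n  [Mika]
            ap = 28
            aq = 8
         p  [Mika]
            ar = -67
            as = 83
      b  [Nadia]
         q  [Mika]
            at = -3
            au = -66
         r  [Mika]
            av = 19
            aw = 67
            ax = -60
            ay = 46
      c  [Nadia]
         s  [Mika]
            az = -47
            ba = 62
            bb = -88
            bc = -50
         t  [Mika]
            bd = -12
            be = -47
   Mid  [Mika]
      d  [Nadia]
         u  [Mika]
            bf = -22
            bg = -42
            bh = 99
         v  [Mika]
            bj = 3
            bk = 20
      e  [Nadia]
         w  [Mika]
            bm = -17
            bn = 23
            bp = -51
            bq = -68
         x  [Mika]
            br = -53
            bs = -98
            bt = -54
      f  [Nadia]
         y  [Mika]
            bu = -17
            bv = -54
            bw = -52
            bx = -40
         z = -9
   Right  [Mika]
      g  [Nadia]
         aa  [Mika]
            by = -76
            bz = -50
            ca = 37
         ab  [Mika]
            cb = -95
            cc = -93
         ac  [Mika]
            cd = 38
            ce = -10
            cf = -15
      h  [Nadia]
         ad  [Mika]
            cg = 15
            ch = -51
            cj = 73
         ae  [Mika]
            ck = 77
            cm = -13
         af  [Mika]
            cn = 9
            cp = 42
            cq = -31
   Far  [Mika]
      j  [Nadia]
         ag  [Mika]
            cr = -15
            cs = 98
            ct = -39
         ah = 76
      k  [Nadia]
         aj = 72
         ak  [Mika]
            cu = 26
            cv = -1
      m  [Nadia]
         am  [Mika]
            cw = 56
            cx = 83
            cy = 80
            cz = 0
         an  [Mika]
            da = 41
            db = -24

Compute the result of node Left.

-60

n (Mika): min(28, 8) = 8
p (Mika): min(-67, 83) = -67
a (Nadia): max(8, -67) = 8
q (Mika): min(-3, -66) = -66
r (Mika): min(19, 67, -60, 46) = -60
b (Nadia): max(-66, -60) = -60
s (Mika): min(-47, 62, -88, -50) = -88
t (Mika): min(-12, -47) = -47
c (Nadia): max(-88, -47) = -47
Left (Mika): min(8, -60, -47) = -60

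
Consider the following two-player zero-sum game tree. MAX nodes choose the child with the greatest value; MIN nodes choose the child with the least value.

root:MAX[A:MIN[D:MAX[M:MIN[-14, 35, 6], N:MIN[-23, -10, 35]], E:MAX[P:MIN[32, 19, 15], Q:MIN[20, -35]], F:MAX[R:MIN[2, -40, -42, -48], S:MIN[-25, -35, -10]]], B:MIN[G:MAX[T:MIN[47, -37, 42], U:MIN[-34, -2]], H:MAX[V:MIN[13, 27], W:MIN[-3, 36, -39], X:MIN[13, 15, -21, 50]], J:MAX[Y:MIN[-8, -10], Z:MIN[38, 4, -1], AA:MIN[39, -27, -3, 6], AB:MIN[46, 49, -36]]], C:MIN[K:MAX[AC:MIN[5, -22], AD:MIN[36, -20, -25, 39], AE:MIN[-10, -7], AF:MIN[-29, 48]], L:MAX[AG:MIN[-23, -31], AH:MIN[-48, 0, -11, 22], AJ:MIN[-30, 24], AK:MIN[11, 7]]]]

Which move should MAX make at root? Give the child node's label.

M (MIN): min(-14, 35, 6) = -14
N (MIN): min(-23, -10, 35) = -23
D (MAX): max(-14, -23) = -14
P (MIN): min(32, 19, 15) = 15
Q (MIN): min(20, -35) = -35
E (MAX): max(15, -35) = 15
R (MIN): min(2, -40, -42, -48) = -48
S (MIN): min(-25, -35, -10) = -35
F (MAX): max(-48, -35) = -35
A (MIN): min(-14, 15, -35) = -35
T (MIN): min(47, -37, 42) = -37
U (MIN): min(-34, -2) = -34
G (MAX): max(-37, -34) = -34
V (MIN): min(13, 27) = 13
W (MIN): min(-3, 36, -39) = -39
X (MIN): min(13, 15, -21, 50) = -21
H (MAX): max(13, -39, -21) = 13
Y (MIN): min(-8, -10) = -10
Z (MIN): min(38, 4, -1) = -1
AA (MIN): min(39, -27, -3, 6) = -27
AB (MIN): min(46, 49, -36) = -36
J (MAX): max(-10, -1, -27, -36) = -1
B (MIN): min(-34, 13, -1) = -34
AC (MIN): min(5, -22) = -22
AD (MIN): min(36, -20, -25, 39) = -25
AE (MIN): min(-10, -7) = -10
AF (MIN): min(-29, 48) = -29
K (MAX): max(-22, -25, -10, -29) = -10
AG (MIN): min(-23, -31) = -31
AH (MIN): min(-48, 0, -11, 22) = -48
AJ (MIN): min(-30, 24) = -30
AK (MIN): min(11, 7) = 7
L (MAX): max(-31, -48, -30, 7) = 7
C (MIN): min(-10, 7) = -10
root (MAX): max(-35, -34, -10) = -10
MAX at root wants the highest of {A=-35, B=-34, C=-10}, so chooses C.

C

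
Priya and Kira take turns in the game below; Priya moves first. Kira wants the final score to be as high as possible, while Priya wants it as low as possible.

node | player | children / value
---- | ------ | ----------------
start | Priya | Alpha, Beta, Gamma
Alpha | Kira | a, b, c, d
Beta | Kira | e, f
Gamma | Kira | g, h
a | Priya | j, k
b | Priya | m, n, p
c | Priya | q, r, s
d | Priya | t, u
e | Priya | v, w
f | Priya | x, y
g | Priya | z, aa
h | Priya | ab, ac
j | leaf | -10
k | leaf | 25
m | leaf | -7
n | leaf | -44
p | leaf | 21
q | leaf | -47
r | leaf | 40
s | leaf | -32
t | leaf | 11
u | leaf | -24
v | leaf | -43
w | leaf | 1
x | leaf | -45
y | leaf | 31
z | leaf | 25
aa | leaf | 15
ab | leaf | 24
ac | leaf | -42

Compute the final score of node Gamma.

g (Priya): min(25, 15) = 15
h (Priya): min(24, -42) = -42
Gamma (Kira): max(15, -42) = 15

15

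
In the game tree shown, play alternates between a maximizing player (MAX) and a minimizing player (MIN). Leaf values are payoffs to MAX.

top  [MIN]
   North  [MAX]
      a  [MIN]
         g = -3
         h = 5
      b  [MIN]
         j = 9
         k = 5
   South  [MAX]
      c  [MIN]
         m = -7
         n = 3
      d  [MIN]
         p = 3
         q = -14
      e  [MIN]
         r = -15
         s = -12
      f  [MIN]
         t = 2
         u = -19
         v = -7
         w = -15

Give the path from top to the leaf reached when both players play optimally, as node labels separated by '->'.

top -> South -> c -> m

a (MIN): min(-3, 5) = -3
b (MIN): min(9, 5) = 5
North (MAX): max(-3, 5) = 5
c (MIN): min(-7, 3) = -7
d (MIN): min(3, -14) = -14
e (MIN): min(-15, -12) = -15
f (MIN): min(2, -19, -7, -15) = -19
South (MAX): max(-7, -14, -15, -19) = -7
top (MIN): min(5, -7) = -7
At top, MIN picks South (lowest: -7).
At South, MAX picks c (highest: -7).
At c, MIN picks m (lowest: -7).
Terminal value -7.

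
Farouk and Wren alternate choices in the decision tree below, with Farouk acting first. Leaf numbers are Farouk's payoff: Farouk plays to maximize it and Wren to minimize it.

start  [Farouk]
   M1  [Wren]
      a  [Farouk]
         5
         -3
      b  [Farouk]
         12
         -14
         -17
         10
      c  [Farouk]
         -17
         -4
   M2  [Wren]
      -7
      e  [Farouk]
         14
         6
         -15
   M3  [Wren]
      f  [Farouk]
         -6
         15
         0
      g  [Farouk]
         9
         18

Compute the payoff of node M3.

f (Farouk): max(-6, 15, 0) = 15
g (Farouk): max(9, 18) = 18
M3 (Wren): min(15, 18) = 15

15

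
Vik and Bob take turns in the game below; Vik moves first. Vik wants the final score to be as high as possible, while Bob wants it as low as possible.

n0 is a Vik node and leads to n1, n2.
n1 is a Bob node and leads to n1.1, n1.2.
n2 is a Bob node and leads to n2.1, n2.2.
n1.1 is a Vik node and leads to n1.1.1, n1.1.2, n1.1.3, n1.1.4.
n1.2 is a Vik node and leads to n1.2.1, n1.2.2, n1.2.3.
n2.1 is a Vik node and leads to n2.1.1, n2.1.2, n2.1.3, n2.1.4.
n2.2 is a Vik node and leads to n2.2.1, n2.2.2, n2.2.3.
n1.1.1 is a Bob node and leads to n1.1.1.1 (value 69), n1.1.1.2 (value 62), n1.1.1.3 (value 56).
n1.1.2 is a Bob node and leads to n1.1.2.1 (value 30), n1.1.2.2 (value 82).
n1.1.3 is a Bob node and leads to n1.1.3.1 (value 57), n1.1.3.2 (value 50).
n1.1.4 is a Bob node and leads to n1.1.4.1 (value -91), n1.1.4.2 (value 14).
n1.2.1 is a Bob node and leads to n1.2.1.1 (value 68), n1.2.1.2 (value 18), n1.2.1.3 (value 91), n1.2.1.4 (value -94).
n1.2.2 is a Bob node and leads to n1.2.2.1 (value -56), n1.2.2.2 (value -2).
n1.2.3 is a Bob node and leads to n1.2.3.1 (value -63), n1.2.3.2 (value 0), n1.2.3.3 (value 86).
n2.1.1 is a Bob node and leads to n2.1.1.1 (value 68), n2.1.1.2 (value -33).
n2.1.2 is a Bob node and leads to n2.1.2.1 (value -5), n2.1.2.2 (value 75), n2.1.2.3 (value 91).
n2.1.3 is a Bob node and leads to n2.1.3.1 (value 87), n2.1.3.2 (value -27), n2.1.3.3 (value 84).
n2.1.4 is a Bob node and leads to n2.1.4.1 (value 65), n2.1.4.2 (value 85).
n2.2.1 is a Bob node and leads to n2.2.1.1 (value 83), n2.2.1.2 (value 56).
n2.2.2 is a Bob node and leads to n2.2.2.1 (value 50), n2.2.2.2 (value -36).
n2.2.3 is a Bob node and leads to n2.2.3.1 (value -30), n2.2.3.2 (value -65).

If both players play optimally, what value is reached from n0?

n1.1.1 (Bob): min(69, 62, 56) = 56
n1.1.2 (Bob): min(30, 82) = 30
n1.1.3 (Bob): min(57, 50) = 50
n1.1.4 (Bob): min(-91, 14) = -91
n1.1 (Vik): max(56, 30, 50, -91) = 56
n1.2.1 (Bob): min(68, 18, 91, -94) = -94
n1.2.2 (Bob): min(-56, -2) = -56
n1.2.3 (Bob): min(-63, 0, 86) = -63
n1.2 (Vik): max(-94, -56, -63) = -56
n1 (Bob): min(56, -56) = -56
n2.1.1 (Bob): min(68, -33) = -33
n2.1.2 (Bob): min(-5, 75, 91) = -5
n2.1.3 (Bob): min(87, -27, 84) = -27
n2.1.4 (Bob): min(65, 85) = 65
n2.1 (Vik): max(-33, -5, -27, 65) = 65
n2.2.1 (Bob): min(83, 56) = 56
n2.2.2 (Bob): min(50, -36) = -36
n2.2.3 (Bob): min(-30, -65) = -65
n2.2 (Vik): max(56, -36, -65) = 56
n2 (Bob): min(65, 56) = 56
n0 (Vik): max(-56, 56) = 56

56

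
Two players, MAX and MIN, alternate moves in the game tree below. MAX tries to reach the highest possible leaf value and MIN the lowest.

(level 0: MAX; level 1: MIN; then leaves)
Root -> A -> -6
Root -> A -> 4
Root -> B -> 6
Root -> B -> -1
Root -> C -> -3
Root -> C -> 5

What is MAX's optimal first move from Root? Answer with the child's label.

A (MIN): min(-6, 4) = -6
B (MIN): min(6, -1) = -1
C (MIN): min(-3, 5) = -3
Root (MAX): max(-6, -1, -3) = -1
MAX at Root wants the highest of {A=-6, B=-1, C=-3}, so chooses B.

B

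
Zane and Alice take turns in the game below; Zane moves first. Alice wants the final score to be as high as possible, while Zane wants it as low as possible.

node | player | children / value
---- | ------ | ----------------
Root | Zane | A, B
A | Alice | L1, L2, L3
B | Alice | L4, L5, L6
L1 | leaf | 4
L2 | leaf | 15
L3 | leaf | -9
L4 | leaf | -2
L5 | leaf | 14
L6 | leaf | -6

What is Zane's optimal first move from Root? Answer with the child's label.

B

A (Alice): max(4, 15, -9) = 15
B (Alice): max(-2, 14, -6) = 14
Root (Zane): min(15, 14) = 14
Zane at Root wants the lowest of {A=15, B=14}, so chooses B.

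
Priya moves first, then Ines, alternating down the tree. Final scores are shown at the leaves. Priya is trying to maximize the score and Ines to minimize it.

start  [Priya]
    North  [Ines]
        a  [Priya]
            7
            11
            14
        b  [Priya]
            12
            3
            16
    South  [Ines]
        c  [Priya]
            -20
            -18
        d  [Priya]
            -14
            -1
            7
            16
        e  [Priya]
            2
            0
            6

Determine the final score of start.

a (Priya): max(7, 11, 14) = 14
b (Priya): max(12, 3, 16) = 16
North (Ines): min(14, 16) = 14
c (Priya): max(-20, -18) = -18
d (Priya): max(-14, -1, 7, 16) = 16
e (Priya): max(2, 0, 6) = 6
South (Ines): min(-18, 16, 6) = -18
start (Priya): max(14, -18) = 14

14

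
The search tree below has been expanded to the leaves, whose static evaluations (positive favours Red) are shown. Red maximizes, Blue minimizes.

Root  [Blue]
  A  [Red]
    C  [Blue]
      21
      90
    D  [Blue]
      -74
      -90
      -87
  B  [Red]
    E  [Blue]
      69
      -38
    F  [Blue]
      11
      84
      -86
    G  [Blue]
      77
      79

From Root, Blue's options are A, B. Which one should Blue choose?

A

C (Blue): min(21, 90) = 21
D (Blue): min(-74, -90, -87) = -90
A (Red): max(21, -90) = 21
E (Blue): min(69, -38) = -38
F (Blue): min(11, 84, -86) = -86
G (Blue): min(77, 79) = 77
B (Red): max(-38, -86, 77) = 77
Root (Blue): min(21, 77) = 21
Blue at Root wants the lowest of {A=21, B=77}, so chooses A.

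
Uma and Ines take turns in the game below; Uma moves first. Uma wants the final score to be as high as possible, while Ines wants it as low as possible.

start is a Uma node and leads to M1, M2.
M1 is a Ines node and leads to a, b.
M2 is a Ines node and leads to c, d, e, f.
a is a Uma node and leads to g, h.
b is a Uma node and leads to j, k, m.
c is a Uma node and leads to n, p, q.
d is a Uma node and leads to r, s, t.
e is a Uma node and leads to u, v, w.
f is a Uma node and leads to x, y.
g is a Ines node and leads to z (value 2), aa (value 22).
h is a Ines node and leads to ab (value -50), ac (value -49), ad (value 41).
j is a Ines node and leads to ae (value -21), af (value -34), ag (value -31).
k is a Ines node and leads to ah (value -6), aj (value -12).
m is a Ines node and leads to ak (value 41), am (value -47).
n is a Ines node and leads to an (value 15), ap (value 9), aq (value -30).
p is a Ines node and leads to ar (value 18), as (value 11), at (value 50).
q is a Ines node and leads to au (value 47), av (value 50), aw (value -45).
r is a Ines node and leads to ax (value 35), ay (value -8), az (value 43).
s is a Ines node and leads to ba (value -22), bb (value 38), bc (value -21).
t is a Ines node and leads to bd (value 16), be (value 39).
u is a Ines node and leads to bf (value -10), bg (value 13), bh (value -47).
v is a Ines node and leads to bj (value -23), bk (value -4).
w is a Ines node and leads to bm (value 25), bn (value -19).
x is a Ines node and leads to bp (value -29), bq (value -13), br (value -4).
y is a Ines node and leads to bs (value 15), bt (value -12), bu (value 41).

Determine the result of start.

g (Ines): min(2, 22) = 2
h (Ines): min(-50, -49, 41) = -50
a (Uma): max(2, -50) = 2
j (Ines): min(-21, -34, -31) = -34
k (Ines): min(-6, -12) = -12
m (Ines): min(41, -47) = -47
b (Uma): max(-34, -12, -47) = -12
M1 (Ines): min(2, -12) = -12
n (Ines): min(15, 9, -30) = -30
p (Ines): min(18, 11, 50) = 11
q (Ines): min(47, 50, -45) = -45
c (Uma): max(-30, 11, -45) = 11
r (Ines): min(35, -8, 43) = -8
s (Ines): min(-22, 38, -21) = -22
t (Ines): min(16, 39) = 16
d (Uma): max(-8, -22, 16) = 16
u (Ines): min(-10, 13, -47) = -47
v (Ines): min(-23, -4) = -23
w (Ines): min(25, -19) = -19
e (Uma): max(-47, -23, -19) = -19
x (Ines): min(-29, -13, -4) = -29
y (Ines): min(15, -12, 41) = -12
f (Uma): max(-29, -12) = -12
M2 (Ines): min(11, 16, -19, -12) = -19
start (Uma): max(-12, -19) = -12

-12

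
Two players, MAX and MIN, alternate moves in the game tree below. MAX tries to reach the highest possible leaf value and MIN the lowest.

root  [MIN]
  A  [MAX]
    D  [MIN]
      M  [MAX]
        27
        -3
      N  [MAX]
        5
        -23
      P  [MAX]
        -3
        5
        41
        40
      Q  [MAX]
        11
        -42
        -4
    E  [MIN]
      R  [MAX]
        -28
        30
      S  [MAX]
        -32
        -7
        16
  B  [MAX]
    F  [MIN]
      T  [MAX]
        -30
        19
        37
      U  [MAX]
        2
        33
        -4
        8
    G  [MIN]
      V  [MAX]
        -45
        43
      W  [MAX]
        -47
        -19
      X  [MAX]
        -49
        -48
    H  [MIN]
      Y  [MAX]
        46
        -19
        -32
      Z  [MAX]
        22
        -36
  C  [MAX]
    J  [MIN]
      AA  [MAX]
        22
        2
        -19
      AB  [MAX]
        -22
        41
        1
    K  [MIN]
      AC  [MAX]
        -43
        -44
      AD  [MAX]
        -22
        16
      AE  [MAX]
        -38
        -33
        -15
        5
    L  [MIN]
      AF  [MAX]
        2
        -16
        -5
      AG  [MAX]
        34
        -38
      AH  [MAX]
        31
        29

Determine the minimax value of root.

16

M (MAX): max(27, -3) = 27
N (MAX): max(5, -23) = 5
P (MAX): max(-3, 5, 41, 40) = 41
Q (MAX): max(11, -42, -4) = 11
D (MIN): min(27, 5, 41, 11) = 5
R (MAX): max(-28, 30) = 30
S (MAX): max(-32, -7, 16) = 16
E (MIN): min(30, 16) = 16
A (MAX): max(5, 16) = 16
T (MAX): max(-30, 19, 37) = 37
U (MAX): max(2, 33, -4, 8) = 33
F (MIN): min(37, 33) = 33
V (MAX): max(-45, 43) = 43
W (MAX): max(-47, -19) = -19
X (MAX): max(-49, -48) = -48
G (MIN): min(43, -19, -48) = -48
Y (MAX): max(46, -19, -32) = 46
Z (MAX): max(22, -36) = 22
H (MIN): min(46, 22) = 22
B (MAX): max(33, -48, 22) = 33
AA (MAX): max(22, 2, -19) = 22
AB (MAX): max(-22, 41, 1) = 41
J (MIN): min(22, 41) = 22
AC (MAX): max(-43, -44) = -43
AD (MAX): max(-22, 16) = 16
AE (MAX): max(-38, -33, -15, 5) = 5
K (MIN): min(-43, 16, 5) = -43
AF (MAX): max(2, -16, -5) = 2
AG (MAX): max(34, -38) = 34
AH (MAX): max(31, 29) = 31
L (MIN): min(2, 34, 31) = 2
C (MAX): max(22, -43, 2) = 22
root (MIN): min(16, 33, 22) = 16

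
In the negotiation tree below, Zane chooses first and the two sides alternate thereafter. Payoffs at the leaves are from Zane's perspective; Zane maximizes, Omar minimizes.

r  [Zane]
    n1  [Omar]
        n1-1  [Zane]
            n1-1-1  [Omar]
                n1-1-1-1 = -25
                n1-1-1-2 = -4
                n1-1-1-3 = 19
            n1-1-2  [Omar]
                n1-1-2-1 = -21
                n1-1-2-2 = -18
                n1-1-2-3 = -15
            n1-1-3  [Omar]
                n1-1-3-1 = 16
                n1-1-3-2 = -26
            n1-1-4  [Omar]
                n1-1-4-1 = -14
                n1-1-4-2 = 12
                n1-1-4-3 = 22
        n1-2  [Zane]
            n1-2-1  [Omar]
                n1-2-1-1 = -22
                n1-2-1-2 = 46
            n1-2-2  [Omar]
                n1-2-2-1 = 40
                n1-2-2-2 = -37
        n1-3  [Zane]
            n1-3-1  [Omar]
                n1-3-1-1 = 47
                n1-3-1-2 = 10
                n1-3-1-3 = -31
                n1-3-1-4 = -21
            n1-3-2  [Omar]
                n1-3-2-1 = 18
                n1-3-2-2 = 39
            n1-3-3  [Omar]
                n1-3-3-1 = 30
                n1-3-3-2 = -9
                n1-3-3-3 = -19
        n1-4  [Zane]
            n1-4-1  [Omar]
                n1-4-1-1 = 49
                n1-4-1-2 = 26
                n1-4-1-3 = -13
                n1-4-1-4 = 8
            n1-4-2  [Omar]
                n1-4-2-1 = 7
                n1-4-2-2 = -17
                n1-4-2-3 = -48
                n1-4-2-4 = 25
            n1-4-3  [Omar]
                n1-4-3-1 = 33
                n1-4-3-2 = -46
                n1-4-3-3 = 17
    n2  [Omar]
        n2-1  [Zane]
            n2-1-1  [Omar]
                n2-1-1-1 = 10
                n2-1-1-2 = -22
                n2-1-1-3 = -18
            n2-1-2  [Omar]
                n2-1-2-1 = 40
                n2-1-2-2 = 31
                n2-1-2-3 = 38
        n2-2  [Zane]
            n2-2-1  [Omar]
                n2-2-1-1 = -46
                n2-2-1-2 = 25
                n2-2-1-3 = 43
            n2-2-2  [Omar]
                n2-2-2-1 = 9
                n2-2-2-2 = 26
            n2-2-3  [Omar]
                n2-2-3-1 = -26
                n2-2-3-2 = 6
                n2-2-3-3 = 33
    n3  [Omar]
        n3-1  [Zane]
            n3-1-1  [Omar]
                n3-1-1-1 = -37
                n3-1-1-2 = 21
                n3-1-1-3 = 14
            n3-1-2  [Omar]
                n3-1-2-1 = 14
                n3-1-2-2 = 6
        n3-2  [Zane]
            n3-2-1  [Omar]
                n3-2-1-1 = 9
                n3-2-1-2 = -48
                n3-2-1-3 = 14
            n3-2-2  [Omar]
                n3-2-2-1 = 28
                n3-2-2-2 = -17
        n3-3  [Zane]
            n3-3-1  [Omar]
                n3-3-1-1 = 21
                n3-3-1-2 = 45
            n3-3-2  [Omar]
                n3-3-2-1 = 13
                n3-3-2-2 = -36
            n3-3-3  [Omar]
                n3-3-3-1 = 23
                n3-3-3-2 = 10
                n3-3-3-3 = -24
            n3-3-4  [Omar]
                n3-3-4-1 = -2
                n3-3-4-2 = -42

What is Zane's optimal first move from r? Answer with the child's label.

n2

n1-1-1 (Omar): min(-25, -4, 19) = -25
n1-1-2 (Omar): min(-21, -18, -15) = -21
n1-1-3 (Omar): min(16, -26) = -26
n1-1-4 (Omar): min(-14, 12, 22) = -14
n1-1 (Zane): max(-25, -21, -26, -14) = -14
n1-2-1 (Omar): min(-22, 46) = -22
n1-2-2 (Omar): min(40, -37) = -37
n1-2 (Zane): max(-22, -37) = -22
n1-3-1 (Omar): min(47, 10, -31, -21) = -31
n1-3-2 (Omar): min(18, 39) = 18
n1-3-3 (Omar): min(30, -9, -19) = -19
n1-3 (Zane): max(-31, 18, -19) = 18
n1-4-1 (Omar): min(49, 26, -13, 8) = -13
n1-4-2 (Omar): min(7, -17, -48, 25) = -48
n1-4-3 (Omar): min(33, -46, 17) = -46
n1-4 (Zane): max(-13, -48, -46) = -13
n1 (Omar): min(-14, -22, 18, -13) = -22
n2-1-1 (Omar): min(10, -22, -18) = -22
n2-1-2 (Omar): min(40, 31, 38) = 31
n2-1 (Zane): max(-22, 31) = 31
n2-2-1 (Omar): min(-46, 25, 43) = -46
n2-2-2 (Omar): min(9, 26) = 9
n2-2-3 (Omar): min(-26, 6, 33) = -26
n2-2 (Zane): max(-46, 9, -26) = 9
n2 (Omar): min(31, 9) = 9
n3-1-1 (Omar): min(-37, 21, 14) = -37
n3-1-2 (Omar): min(14, 6) = 6
n3-1 (Zane): max(-37, 6) = 6
n3-2-1 (Omar): min(9, -48, 14) = -48
n3-2-2 (Omar): min(28, -17) = -17
n3-2 (Zane): max(-48, -17) = -17
n3-3-1 (Omar): min(21, 45) = 21
n3-3-2 (Omar): min(13, -36) = -36
n3-3-3 (Omar): min(23, 10, -24) = -24
n3-3-4 (Omar): min(-2, -42) = -42
n3-3 (Zane): max(21, -36, -24, -42) = 21
n3 (Omar): min(6, -17, 21) = -17
r (Zane): max(-22, 9, -17) = 9
Zane at r wants the highest of {n1=-22, n2=9, n3=-17}, so chooses n2.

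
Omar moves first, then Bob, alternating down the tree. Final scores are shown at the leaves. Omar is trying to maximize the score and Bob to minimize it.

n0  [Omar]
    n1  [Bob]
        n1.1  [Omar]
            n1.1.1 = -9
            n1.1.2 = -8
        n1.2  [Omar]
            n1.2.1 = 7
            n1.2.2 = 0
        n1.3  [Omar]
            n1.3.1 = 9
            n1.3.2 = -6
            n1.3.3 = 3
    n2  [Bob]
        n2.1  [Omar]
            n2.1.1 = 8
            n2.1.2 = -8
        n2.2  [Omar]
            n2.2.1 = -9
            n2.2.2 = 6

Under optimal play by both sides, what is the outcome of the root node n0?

6

n1.1 (Omar): max(-9, -8) = -8
n1.2 (Omar): max(7, 0) = 7
n1.3 (Omar): max(9, -6, 3) = 9
n1 (Bob): min(-8, 7, 9) = -8
n2.1 (Omar): max(8, -8) = 8
n2.2 (Omar): max(-9, 6) = 6
n2 (Bob): min(8, 6) = 6
n0 (Omar): max(-8, 6) = 6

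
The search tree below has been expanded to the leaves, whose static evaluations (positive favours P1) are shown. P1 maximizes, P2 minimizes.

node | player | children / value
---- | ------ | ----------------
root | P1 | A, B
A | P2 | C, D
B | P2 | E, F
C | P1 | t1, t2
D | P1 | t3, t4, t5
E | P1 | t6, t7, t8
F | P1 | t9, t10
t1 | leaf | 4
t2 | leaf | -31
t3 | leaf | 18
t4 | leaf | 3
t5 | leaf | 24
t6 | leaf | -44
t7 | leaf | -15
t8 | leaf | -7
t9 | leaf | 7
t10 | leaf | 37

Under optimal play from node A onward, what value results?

4

C (P1): max(4, -31) = 4
D (P1): max(18, 3, 24) = 24
A (P2): min(4, 24) = 4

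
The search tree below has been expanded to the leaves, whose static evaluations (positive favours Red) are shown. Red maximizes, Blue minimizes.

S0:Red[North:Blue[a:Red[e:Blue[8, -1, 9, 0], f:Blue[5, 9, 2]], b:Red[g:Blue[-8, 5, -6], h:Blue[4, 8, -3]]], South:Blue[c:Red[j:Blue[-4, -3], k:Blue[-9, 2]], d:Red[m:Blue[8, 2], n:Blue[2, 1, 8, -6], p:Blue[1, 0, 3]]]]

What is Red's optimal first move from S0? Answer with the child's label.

e (Blue): min(8, -1, 9, 0) = -1
f (Blue): min(5, 9, 2) = 2
a (Red): max(-1, 2) = 2
g (Blue): min(-8, 5, -6) = -8
h (Blue): min(4, 8, -3) = -3
b (Red): max(-8, -3) = -3
North (Blue): min(2, -3) = -3
j (Blue): min(-4, -3) = -4
k (Blue): min(-9, 2) = -9
c (Red): max(-4, -9) = -4
m (Blue): min(8, 2) = 2
n (Blue): min(2, 1, 8, -6) = -6
p (Blue): min(1, 0, 3) = 0
d (Red): max(2, -6, 0) = 2
South (Blue): min(-4, 2) = -4
S0 (Red): max(-3, -4) = -3
Red at S0 wants the highest of {North=-3, South=-4}, so chooses North.

North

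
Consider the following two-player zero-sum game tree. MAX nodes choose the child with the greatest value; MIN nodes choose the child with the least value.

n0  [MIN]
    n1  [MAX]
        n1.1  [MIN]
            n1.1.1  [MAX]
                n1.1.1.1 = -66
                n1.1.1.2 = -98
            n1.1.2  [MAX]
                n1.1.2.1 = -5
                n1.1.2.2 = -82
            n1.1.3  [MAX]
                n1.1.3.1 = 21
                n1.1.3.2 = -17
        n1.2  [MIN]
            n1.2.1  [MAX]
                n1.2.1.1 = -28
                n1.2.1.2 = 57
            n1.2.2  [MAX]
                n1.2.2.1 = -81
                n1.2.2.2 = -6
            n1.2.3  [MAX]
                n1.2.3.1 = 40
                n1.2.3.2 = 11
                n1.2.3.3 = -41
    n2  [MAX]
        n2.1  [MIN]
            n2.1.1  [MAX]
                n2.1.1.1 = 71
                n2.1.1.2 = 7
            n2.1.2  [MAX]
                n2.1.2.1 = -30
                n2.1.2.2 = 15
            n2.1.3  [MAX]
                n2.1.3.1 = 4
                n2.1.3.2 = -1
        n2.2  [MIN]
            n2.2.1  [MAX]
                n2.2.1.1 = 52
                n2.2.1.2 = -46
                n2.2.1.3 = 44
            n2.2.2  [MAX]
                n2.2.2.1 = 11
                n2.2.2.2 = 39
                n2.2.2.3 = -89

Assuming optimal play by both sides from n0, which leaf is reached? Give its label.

n1.1.1 (MAX): max(-66, -98) = -66
n1.1.2 (MAX): max(-5, -82) = -5
n1.1.3 (MAX): max(21, -17) = 21
n1.1 (MIN): min(-66, -5, 21) = -66
n1.2.1 (MAX): max(-28, 57) = 57
n1.2.2 (MAX): max(-81, -6) = -6
n1.2.3 (MAX): max(40, 11, -41) = 40
n1.2 (MIN): min(57, -6, 40) = -6
n1 (MAX): max(-66, -6) = -6
n2.1.1 (MAX): max(71, 7) = 71
n2.1.2 (MAX): max(-30, 15) = 15
n2.1.3 (MAX): max(4, -1) = 4
n2.1 (MIN): min(71, 15, 4) = 4
n2.2.1 (MAX): max(52, -46, 44) = 52
n2.2.2 (MAX): max(11, 39, -89) = 39
n2.2 (MIN): min(52, 39) = 39
n2 (MAX): max(4, 39) = 39
n0 (MIN): min(-6, 39) = -6
At n0, MIN picks n1 (lowest: -6).
At n1, MAX picks n1.2 (highest: -6).
At n1.2, MIN picks n1.2.2 (lowest: -6).
At n1.2.2, MAX picks n1.2.2.2 (highest: -6).
Terminal value -6.

n1.2.2.2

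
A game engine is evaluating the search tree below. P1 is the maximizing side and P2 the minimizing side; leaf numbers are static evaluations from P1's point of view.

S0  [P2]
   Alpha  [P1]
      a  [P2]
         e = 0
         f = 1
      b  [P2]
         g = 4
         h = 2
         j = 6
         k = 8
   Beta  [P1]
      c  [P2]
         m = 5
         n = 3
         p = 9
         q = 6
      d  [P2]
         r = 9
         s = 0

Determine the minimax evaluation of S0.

2

a (P2): min(0, 1) = 0
b (P2): min(4, 2, 6, 8) = 2
Alpha (P1): max(0, 2) = 2
c (P2): min(5, 3, 9, 6) = 3
d (P2): min(9, 0) = 0
Beta (P1): max(3, 0) = 3
S0 (P2): min(2, 3) = 2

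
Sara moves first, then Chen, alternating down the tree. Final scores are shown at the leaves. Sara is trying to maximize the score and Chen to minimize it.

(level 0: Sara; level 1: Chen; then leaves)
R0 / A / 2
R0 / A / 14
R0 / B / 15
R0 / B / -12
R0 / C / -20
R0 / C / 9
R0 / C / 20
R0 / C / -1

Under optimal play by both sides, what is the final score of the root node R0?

2

A (Chen): min(2, 14) = 2
B (Chen): min(15, -12) = -12
C (Chen): min(-20, 9, 20, -1) = -20
R0 (Sara): max(2, -12, -20) = 2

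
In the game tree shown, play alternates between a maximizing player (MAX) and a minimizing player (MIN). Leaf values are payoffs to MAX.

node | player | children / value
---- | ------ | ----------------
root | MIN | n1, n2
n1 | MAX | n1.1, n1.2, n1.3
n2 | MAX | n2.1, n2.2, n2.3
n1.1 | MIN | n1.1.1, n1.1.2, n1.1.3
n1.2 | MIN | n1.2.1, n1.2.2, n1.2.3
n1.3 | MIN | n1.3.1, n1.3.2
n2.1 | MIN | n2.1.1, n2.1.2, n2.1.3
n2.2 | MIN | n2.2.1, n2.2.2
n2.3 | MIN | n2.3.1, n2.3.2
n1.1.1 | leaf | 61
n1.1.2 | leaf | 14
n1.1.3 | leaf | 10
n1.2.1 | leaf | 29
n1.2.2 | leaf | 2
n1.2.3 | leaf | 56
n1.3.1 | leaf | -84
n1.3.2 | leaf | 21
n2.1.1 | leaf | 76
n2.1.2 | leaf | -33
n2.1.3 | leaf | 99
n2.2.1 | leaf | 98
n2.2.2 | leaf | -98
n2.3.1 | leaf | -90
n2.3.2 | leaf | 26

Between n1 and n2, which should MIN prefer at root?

n2

n1.1 (MIN): min(61, 14, 10) = 10
n1.2 (MIN): min(29, 2, 56) = 2
n1.3 (MIN): min(-84, 21) = -84
n1 (MAX): max(10, 2, -84) = 10
n2.1 (MIN): min(76, -33, 99) = -33
n2.2 (MIN): min(98, -98) = -98
n2.3 (MIN): min(-90, 26) = -90
n2 (MAX): max(-33, -98, -90) = -33
MIN prefers the lower value; n1=10, n2=-33. n2 is better since -33 < 10.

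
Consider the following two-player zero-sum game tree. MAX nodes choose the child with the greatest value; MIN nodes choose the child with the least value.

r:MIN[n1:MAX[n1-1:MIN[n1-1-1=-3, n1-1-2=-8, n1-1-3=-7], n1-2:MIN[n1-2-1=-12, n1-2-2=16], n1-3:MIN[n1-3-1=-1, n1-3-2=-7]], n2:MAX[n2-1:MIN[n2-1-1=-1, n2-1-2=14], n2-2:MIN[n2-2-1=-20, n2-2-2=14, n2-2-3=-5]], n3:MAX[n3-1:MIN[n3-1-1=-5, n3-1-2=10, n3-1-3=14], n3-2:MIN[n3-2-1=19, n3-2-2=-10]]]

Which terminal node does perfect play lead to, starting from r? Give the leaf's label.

n1-1 (MIN): min(-3, -8, -7) = -8
n1-2 (MIN): min(-12, 16) = -12
n1-3 (MIN): min(-1, -7) = -7
n1 (MAX): max(-8, -12, -7) = -7
n2-1 (MIN): min(-1, 14) = -1
n2-2 (MIN): min(-20, 14, -5) = -20
n2 (MAX): max(-1, -20) = -1
n3-1 (MIN): min(-5, 10, 14) = -5
n3-2 (MIN): min(19, -10) = -10
n3 (MAX): max(-5, -10) = -5
r (MIN): min(-7, -1, -5) = -7
At r, MIN picks n1 (lowest: -7).
At n1, MAX picks n1-3 (highest: -7).
At n1-3, MIN picks n1-3-2 (lowest: -7).
Terminal value -7.

n1-3-2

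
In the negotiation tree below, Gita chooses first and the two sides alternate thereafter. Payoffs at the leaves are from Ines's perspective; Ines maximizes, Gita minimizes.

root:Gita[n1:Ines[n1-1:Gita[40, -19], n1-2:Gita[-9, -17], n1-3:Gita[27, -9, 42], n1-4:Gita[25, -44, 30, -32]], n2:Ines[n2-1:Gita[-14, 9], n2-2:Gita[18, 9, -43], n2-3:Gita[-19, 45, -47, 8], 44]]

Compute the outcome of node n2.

44

n2-1 (Gita): min(-14, 9) = -14
n2-2 (Gita): min(18, 9, -43) = -43
n2-3 (Gita): min(-19, 45, -47, 8) = -47
n2 (Ines): max(-14, -43, -47, 44) = 44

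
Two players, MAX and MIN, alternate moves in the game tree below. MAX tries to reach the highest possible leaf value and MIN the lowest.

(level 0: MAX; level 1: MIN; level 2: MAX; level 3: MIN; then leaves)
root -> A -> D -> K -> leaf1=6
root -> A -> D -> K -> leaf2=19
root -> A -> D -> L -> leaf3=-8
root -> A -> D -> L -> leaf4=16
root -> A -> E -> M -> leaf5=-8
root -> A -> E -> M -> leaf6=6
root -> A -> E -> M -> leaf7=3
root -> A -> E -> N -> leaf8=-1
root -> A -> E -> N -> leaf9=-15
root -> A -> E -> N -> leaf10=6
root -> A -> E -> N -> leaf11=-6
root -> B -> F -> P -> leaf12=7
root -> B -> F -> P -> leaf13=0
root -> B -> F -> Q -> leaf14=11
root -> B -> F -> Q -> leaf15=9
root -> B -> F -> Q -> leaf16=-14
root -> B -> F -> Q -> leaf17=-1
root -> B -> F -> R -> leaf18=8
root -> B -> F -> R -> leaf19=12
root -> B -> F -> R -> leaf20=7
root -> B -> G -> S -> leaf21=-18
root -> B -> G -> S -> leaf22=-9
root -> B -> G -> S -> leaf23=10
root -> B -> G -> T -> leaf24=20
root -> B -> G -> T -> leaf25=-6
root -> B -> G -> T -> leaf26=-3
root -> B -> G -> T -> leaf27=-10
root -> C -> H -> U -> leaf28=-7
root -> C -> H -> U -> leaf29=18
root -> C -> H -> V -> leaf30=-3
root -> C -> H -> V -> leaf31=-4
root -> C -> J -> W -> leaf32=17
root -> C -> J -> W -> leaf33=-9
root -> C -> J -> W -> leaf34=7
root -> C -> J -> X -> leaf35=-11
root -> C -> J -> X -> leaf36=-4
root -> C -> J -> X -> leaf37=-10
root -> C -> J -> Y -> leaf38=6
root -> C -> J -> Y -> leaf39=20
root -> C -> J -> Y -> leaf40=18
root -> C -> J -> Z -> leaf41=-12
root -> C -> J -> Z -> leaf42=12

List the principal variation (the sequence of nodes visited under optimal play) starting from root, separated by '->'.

K (MIN): min(6, 19) = 6
L (MIN): min(-8, 16) = -8
D (MAX): max(6, -8) = 6
M (MIN): min(-8, 6, 3) = -8
N (MIN): min(-1, -15, 6, -6) = -15
E (MAX): max(-8, -15) = -8
A (MIN): min(6, -8) = -8
P (MIN): min(7, 0) = 0
Q (MIN): min(11, 9, -14, -1) = -14
R (MIN): min(8, 12, 7) = 7
F (MAX): max(0, -14, 7) = 7
S (MIN): min(-18, -9, 10) = -18
T (MIN): min(20, -6, -3, -10) = -10
G (MAX): max(-18, -10) = -10
B (MIN): min(7, -10) = -10
U (MIN): min(-7, 18) = -7
V (MIN): min(-3, -4) = -4
H (MAX): max(-7, -4) = -4
W (MIN): min(17, -9, 7) = -9
X (MIN): min(-11, -4, -10) = -11
Y (MIN): min(6, 20, 18) = 6
Z (MIN): min(-12, 12) = -12
J (MAX): max(-9, -11, 6, -12) = 6
C (MIN): min(-4, 6) = -4
root (MAX): max(-8, -10, -4) = -4
At root, MAX picks C (highest: -4).
At C, MIN picks H (lowest: -4).
At H, MAX picks V (highest: -4).
At V, MIN picks leaf31 (lowest: -4).
Terminal value -4.

root -> C -> H -> V -> leaf31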